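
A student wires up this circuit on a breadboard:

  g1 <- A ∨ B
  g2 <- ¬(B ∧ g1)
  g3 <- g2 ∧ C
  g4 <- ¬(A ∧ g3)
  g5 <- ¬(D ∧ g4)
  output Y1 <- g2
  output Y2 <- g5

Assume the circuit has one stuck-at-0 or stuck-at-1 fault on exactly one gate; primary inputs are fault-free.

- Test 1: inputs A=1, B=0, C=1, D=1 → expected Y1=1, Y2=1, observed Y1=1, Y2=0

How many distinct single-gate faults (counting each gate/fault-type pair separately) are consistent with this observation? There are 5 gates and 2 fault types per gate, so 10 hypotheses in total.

Fault-free: g1=1, g2=1, g3=1, g4=0, g5=1 → Y1=1, Y2=1. Observed Y1=1, Y2=0.
  g1 stuck-at-0: output Y1=1, Y2=1 ✗
  g1 stuck-at-1: output Y1=1, Y2=1 ✗
  g2 stuck-at-0: output Y1=0, Y2=0 ✗
  g2 stuck-at-1: output Y1=1, Y2=1 ✗
  g3 stuck-at-0: output Y1=1, Y2=0 ✓
  g3 stuck-at-1: output Y1=1, Y2=1 ✗
  g4 stuck-at-0: output Y1=1, Y2=1 ✗
  g4 stuck-at-1: output Y1=1, Y2=0 ✓
  g5 stuck-at-0: output Y1=1, Y2=0 ✓
  g5 stuck-at-1: output Y1=1, Y2=1 ✗
Consistent faults: {g3 stuck-at-0, g4 stuck-at-1, g5 stuck-at-0} — 3 in all.

3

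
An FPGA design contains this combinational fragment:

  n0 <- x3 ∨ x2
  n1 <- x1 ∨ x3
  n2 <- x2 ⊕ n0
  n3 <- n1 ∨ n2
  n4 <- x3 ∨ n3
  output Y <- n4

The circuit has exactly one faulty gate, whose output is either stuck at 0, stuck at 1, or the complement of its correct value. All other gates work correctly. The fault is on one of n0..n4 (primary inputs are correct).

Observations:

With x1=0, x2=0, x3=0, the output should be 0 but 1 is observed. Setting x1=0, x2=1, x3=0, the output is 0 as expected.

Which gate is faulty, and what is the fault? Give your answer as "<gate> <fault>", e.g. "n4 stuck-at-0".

Fault-free values for test 1 (x1=0, x2=0, x3=0): n0=0, n1=0, n2=0, n3=0, n4=0, giving Y=0. Observed 1.
Test 1: faults giving observed 1 are {n0 stuck-at-1, n0 inverted output, n1 stuck-at-1, n1 inverted output, n2 stuck-at-1, n2 inverted output, n3 stuck-at-1, n3 inverted output, n4 stuck-at-1, n4 inverted output}.
Test 2 (x1=0, x2=1, x3=0): fault-free n0=1, n1=0, n2=0, n3=0, n4=0 → 0; observed 0. Eliminates n0 inverted output, n1 stuck-at-1, n1 inverted output, n2 stuck-at-1, n2 inverted output, n3 stuck-at-1, n3 inverted output, n4 stuck-at-1, n4 inverted output.
Only n0 stuck-at-1 is consistent with every test.

n0 stuck-at-1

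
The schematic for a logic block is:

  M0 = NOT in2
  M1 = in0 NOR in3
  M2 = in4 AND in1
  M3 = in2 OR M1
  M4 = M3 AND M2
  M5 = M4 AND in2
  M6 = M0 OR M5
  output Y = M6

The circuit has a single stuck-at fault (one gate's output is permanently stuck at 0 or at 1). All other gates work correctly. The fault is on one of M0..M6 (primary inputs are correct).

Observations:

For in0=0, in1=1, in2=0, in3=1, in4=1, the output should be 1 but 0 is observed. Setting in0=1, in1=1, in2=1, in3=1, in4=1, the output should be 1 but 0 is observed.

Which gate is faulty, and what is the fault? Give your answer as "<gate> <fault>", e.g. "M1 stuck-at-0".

Fault-free values for test 1 (in0=0, in1=1, in2=0, in3=1, in4=1): M0=1, M1=0, M2=1, M3=0, M4=0, M5=0, M6=1, giving Y=1. Observed 0.
Test 1: faults giving observed 0 are {M0 stuck-at-0, M6 stuck-at-0}.
Test 2 (in0=1, in1=1, in2=1, in3=1, in4=1): fault-free M0=0, M1=0, M2=1, M3=1, M4=1, M5=1, M6=1 → 1; observed 0. Eliminates M0 stuck-at-0.
Only M6 stuck-at-0 is consistent with every test.

M6 stuck-at-0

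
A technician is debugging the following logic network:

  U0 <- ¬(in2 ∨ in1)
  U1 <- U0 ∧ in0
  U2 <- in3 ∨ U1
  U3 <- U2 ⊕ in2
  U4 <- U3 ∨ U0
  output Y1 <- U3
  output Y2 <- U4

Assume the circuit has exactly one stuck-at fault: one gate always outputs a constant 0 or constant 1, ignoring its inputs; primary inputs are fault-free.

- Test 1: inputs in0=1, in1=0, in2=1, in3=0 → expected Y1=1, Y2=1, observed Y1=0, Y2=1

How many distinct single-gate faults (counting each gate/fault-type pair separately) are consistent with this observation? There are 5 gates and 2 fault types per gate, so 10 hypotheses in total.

Fault-free: U0=0, U1=0, U2=0, U3=1, U4=1 → Y1=1, Y2=1. Observed Y1=0, Y2=1.
  U0 stuck-at-0: output Y1=1, Y2=1 ✗
  U0 stuck-at-1: output Y1=0, Y2=1 ✓
  U1 stuck-at-0: output Y1=1, Y2=1 ✗
  U1 stuck-at-1: output Y1=0, Y2=0 ✗
  U2 stuck-at-0: output Y1=1, Y2=1 ✗
  U2 stuck-at-1: output Y1=0, Y2=0 ✗
  U3 stuck-at-0: output Y1=0, Y2=0 ✗
  U3 stuck-at-1: output Y1=1, Y2=1 ✗
  U4 stuck-at-0: output Y1=1, Y2=0 ✗
  U4 stuck-at-1: output Y1=1, Y2=1 ✗
Consistent faults: {U0 stuck-at-1} — 1 in all.

1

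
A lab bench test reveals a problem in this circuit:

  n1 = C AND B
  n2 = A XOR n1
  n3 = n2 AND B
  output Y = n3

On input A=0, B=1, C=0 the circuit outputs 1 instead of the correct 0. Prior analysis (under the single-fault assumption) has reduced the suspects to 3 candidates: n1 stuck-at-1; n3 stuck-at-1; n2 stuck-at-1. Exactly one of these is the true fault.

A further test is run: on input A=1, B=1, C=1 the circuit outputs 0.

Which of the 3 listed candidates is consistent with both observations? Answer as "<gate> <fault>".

Evaluate each candidate on input A=1, B=1, C=1:
  n1 stuck-at-1: n1=1 [stuck-at-1], n2=0, n3=0 → 0 — matches
  n3 stuck-at-1: n1=1, n2=0, n3=1 [stuck-at-1] → 1 — eliminated
  n2 stuck-at-1: n1=1, n2=1 [stuck-at-1], n3=1 → 1 — eliminated
Only n1 stuck-at-1 reproduces the observed 0.

n1 stuck-at-1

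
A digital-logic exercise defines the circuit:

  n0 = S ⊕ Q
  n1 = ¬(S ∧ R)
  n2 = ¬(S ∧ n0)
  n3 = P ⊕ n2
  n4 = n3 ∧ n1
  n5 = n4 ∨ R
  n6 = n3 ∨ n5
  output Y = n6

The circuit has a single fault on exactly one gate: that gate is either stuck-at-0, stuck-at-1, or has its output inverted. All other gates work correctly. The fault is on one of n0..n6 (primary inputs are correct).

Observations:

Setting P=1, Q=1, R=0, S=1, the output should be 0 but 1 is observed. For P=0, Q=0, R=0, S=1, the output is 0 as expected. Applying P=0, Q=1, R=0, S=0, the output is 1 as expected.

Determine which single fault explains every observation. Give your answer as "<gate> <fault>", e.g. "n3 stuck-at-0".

Fault-free values for test 1 (P=1, Q=1, R=0, S=1): n0=0, n1=1, n2=1, n3=0, n4=0, n5=0, n6=0, giving Y=0. Observed 1.
Test 1: faults giving observed 1 are {n0 stuck-at-1, n0 inverted output, n2 stuck-at-0, n2 inverted output, n3 stuck-at-1, n3 inverted output, n4 stuck-at-1, n4 inverted output, n5 stuck-at-1, n5 inverted output, n6 stuck-at-1, n6 inverted output}.
Test 2 (P=0, Q=0, R=0, S=1): fault-free n0=1, n1=1, n2=0, n3=0, n4=0, n5=0, n6=0 → 0; observed 0. Eliminates n0 inverted output, n2 inverted output, n3 stuck-at-1, n3 inverted output, n4 stuck-at-1, n4 inverted output, n5 stuck-at-1, n5 inverted output, n6 stuck-at-1, n6 inverted output.
Test 3 (P=0, Q=1, R=0, S=0): fault-free n0=1, n1=1, n2=1, n3=1, n4=1, n5=1, n6=1 → 1; observed 1. Eliminates n2 stuck-at-0.
Only n0 stuck-at-1 is consistent with every test.

n0 stuck-at-1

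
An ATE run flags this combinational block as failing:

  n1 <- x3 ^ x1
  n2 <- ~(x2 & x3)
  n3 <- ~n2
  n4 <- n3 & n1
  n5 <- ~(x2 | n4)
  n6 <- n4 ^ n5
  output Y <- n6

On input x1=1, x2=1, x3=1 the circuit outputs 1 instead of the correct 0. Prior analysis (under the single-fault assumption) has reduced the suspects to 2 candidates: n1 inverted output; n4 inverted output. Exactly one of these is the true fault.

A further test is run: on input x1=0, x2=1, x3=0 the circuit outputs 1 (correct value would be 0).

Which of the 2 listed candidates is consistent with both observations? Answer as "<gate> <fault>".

Evaluate each candidate on input x1=0, x2=1, x3=0:
  n1 inverted output: n1=1 [inverted output], n2=1, n3=0, n4=0, n5=0, n6=0 → 0 — eliminated
  n4 inverted output: n1=0, n2=1, n3=0, n4=1 [inverted output], n5=0, n6=1 → 1 — matches
Only n4 inverted output reproduces the observed 1.

n4 inverted output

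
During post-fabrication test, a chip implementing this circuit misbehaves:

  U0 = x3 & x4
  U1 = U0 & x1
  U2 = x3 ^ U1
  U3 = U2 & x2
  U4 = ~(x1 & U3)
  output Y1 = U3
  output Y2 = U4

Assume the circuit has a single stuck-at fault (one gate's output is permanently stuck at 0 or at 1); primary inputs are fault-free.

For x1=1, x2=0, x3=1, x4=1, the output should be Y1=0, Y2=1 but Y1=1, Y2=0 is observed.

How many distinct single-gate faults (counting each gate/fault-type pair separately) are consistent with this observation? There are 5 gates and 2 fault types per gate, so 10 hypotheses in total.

1

Fault-free: U0=1, U1=1, U2=0, U3=0, U4=1 → Y1=0, Y2=1. Observed Y1=1, Y2=0.
  U0 stuck-at-0: output Y1=0, Y2=1 ✗
  U0 stuck-at-1: output Y1=0, Y2=1 ✗
  U1 stuck-at-0: output Y1=0, Y2=1 ✗
  U1 stuck-at-1: output Y1=0, Y2=1 ✗
  U2 stuck-at-0: output Y1=0, Y2=1 ✗
  U2 stuck-at-1: output Y1=0, Y2=1 ✗
  U3 stuck-at-0: output Y1=0, Y2=1 ✗
  U3 stuck-at-1: output Y1=1, Y2=0 ✓
  U4 stuck-at-0: output Y1=0, Y2=0 ✗
  U4 stuck-at-1: output Y1=0, Y2=1 ✗
Consistent faults: {U3 stuck-at-1} — 1 in all.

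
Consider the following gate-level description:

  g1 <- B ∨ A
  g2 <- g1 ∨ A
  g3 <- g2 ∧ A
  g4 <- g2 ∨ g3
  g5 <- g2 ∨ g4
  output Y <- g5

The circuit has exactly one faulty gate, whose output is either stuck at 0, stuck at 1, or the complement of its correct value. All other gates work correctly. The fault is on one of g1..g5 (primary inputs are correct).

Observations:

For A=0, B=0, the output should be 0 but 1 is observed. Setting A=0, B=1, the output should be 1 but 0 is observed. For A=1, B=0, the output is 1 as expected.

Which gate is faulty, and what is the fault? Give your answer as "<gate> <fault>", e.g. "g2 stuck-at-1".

Fault-free values for test 1 (A=0, B=0): g1=0, g2=0, g3=0, g4=0, g5=0, giving Y=0. Observed 1.
Test 1: faults giving observed 1 are {g1 stuck-at-1, g1 inverted output, g2 stuck-at-1, g2 inverted output, g3 stuck-at-1, g3 inverted output, g4 stuck-at-1, g4 inverted output, g5 stuck-at-1, g5 inverted output}.
Test 2 (A=0, B=1): fault-free g1=1, g2=1, g3=0, g4=1, g5=1 → 1; observed 0. Eliminates g1 stuck-at-1, g2 stuck-at-1, g3 stuck-at-1, g3 inverted output, g4 stuck-at-1, g4 inverted output, g5 stuck-at-1.
Test 3 (A=1, B=0): fault-free g1=1, g2=1, g3=1, g4=1, g5=1 → 1; observed 1. Eliminates g2 inverted output, g5 inverted output.
Only g1 inverted output is consistent with every test.

g1 inverted output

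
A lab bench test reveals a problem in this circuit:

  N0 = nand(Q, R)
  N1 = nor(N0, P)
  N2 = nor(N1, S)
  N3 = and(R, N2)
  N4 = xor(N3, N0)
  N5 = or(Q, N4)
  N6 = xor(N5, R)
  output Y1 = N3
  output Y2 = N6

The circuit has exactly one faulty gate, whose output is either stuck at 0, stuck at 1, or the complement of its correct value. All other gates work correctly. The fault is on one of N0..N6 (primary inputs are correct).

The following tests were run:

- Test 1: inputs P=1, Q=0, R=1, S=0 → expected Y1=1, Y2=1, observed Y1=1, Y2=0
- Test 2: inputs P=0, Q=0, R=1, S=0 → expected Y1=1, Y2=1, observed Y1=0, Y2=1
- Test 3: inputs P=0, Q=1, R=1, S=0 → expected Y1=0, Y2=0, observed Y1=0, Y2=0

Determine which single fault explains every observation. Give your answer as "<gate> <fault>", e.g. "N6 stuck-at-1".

N0 stuck-at-0

Fault-free values for test 1 (P=1, Q=0, R=1, S=0): N0=1, N1=0, N2=1, N3=1, N4=0, N5=0, N6=1, giving Y1=1, Y2=1. Observed Y1=1, Y2=0.
Test 1: faults giving observed Y1=1, Y2=0 are {N0 stuck-at-0, N0 inverted output, N4 stuck-at-1, N4 inverted output, N5 stuck-at-1, N5 inverted output, N6 stuck-at-0, N6 inverted output}.
Test 2 (P=0, Q=0, R=1, S=0): fault-free N0=1, N1=0, N2=1, N3=1, N4=0, N5=0, N6=1 → Y1=1, Y2=1; observed Y1=0, Y2=1. Eliminates N4 stuck-at-1, N4 inverted output, N5 stuck-at-1, N5 inverted output, N6 stuck-at-0, N6 inverted output.
Test 3 (P=0, Q=1, R=1, S=0): fault-free N0=0, N1=1, N2=0, N3=0, N4=0, N5=1, N6=0 → Y1=0, Y2=0; observed Y1=0, Y2=0. Eliminates N0 inverted output.
Only N0 stuck-at-0 is consistent with every test.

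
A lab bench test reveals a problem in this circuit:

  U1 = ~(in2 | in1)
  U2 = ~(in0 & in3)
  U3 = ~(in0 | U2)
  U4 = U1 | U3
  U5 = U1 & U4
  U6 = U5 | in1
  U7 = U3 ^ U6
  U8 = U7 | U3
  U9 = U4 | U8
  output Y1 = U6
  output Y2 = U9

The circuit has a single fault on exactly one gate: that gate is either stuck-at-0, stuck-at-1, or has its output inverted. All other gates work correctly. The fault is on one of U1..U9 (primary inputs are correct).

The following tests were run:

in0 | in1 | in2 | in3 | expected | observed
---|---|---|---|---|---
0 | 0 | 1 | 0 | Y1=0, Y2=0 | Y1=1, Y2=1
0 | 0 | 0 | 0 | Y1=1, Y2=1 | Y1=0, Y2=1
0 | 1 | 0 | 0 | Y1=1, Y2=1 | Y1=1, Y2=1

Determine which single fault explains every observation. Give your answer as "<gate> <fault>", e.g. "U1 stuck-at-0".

Fault-free values for test 1 (in0=0, in1=0, in2=1, in3=0): U1=0, U2=1, U3=0, U4=0, U5=0, U6=0, U7=0, U8=0, U9=0, giving Y1=0, Y2=0. Observed Y1=1, Y2=1.
Test 1: faults giving observed Y1=1, Y2=1 are {U1 stuck-at-1, U1 inverted output, U5 stuck-at-1, U5 inverted output, U6 stuck-at-1, U6 inverted output}.
Test 2 (in0=0, in1=0, in2=0, in3=0): fault-free U1=1, U2=1, U3=0, U4=1, U5=1, U6=1, U7=1, U8=1, U9=1 → Y1=1, Y2=1; observed Y1=0, Y2=1. Eliminates U1 stuck-at-1, U1 inverted output, U5 stuck-at-1, U6 stuck-at-1.
Test 3 (in0=0, in1=1, in2=0, in3=0): fault-free U1=0, U2=1, U3=0, U4=0, U5=0, U6=1, U7=1, U8=1, U9=1 → Y1=1, Y2=1; observed Y1=1, Y2=1. Eliminates U6 inverted output.
Only U5 inverted output is consistent with every test.

U5 inverted output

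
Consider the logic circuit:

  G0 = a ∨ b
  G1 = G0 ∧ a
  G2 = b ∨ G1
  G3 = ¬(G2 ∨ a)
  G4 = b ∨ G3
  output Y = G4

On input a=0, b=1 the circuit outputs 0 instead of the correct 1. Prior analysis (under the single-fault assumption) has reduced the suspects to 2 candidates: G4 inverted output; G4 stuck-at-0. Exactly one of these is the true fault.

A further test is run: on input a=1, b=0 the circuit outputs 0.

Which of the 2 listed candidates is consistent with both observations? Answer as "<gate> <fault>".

G4 stuck-at-0

Evaluate each candidate on input a=1, b=0:
  G4 inverted output: G0=1, G1=1, G2=1, G3=0, G4=1 [inverted output] → 1 — eliminated
  G4 stuck-at-0: G0=1, G1=1, G2=1, G3=0, G4=0 [stuck-at-0] → 0 — matches
Only G4 stuck-at-0 reproduces the observed 0.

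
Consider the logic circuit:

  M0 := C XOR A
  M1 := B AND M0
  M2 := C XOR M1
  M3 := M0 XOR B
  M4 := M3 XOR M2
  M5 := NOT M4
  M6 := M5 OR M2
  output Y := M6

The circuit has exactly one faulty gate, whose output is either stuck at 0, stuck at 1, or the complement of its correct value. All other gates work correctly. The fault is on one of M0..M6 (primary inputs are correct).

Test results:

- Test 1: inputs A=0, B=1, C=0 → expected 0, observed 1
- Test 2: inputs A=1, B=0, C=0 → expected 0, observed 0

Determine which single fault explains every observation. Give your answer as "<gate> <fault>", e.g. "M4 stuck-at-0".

M0 stuck-at-1

Fault-free values for test 1 (A=0, B=1, C=0): M0=0, M1=0, M2=0, M3=1, M4=1, M5=0, M6=0, giving Y=0. Observed 1.
Test 1: faults giving observed 1 are {M0 stuck-at-1, M0 inverted output, M1 stuck-at-1, M1 inverted output, M2 stuck-at-1, M2 inverted output, M3 stuck-at-0, M3 inverted output, M4 stuck-at-0, M4 inverted output, M5 stuck-at-1, M5 inverted output, M6 stuck-at-1, M6 inverted output}.
Test 2 (A=1, B=0, C=0): fault-free M0=1, M1=0, M2=0, M3=1, M4=1, M5=0, M6=0 → 0; observed 0. Eliminates M0 inverted output, M1 stuck-at-1, M1 inverted output, M2 stuck-at-1, M2 inverted output, M3 stuck-at-0, M3 inverted output, M4 stuck-at-0, M4 inverted output, M5 stuck-at-1, M5 inverted output, M6 stuck-at-1, M6 inverted output.
Only M0 stuck-at-1 is consistent with every test.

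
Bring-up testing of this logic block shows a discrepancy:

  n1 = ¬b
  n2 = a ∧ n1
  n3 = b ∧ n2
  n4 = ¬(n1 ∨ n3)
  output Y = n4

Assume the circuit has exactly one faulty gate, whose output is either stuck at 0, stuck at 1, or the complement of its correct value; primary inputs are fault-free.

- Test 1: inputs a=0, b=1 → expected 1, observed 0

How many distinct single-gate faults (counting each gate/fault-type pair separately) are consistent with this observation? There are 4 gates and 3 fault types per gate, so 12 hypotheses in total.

Fault-free: n1=0, n2=0, n3=0, n4=1 → 1. Observed 0.
  n1 stuck-at-0: output 1 ✗
  n1 stuck-at-1: output 0 ✓
  n1 inverted output: output 0 ✓
  n2 stuck-at-0: output 1 ✗
  n2 stuck-at-1: output 0 ✓
  n2 inverted output: output 0 ✓
  n3 stuck-at-0: output 1 ✗
  n3 stuck-at-1: output 0 ✓
  n3 inverted output: output 0 ✓
  n4 stuck-at-0: output 0 ✓
  n4 stuck-at-1: output 1 ✗
  n4 inverted output: output 0 ✓
Consistent faults: {n1 stuck-at-1, n1 inverted output, n2 stuck-at-1, n2 inverted output, n3 stuck-at-1, n3 inverted output, n4 stuck-at-0, n4 inverted output} — 8 in all.

8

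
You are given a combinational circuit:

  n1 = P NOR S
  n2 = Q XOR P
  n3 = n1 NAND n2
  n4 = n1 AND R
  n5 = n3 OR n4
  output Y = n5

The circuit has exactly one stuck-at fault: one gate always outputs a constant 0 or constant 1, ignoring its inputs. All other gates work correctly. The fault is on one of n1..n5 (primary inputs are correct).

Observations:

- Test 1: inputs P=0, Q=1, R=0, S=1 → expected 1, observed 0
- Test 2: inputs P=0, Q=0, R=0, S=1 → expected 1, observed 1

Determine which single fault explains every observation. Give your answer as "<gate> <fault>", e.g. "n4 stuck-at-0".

n1 stuck-at-1

Fault-free values for test 1 (P=0, Q=1, R=0, S=1): n1=0, n2=1, n3=1, n4=0, n5=1, giving Y=1. Observed 0.
Test 1: faults giving observed 0 are {n1 stuck-at-1, n3 stuck-at-0, n5 stuck-at-0}.
Test 2 (P=0, Q=0, R=0, S=1): fault-free n1=0, n2=0, n3=1, n4=0, n5=1 → 1; observed 1. Eliminates n3 stuck-at-0, n5 stuck-at-0.
Only n1 stuck-at-1 is consistent with every test.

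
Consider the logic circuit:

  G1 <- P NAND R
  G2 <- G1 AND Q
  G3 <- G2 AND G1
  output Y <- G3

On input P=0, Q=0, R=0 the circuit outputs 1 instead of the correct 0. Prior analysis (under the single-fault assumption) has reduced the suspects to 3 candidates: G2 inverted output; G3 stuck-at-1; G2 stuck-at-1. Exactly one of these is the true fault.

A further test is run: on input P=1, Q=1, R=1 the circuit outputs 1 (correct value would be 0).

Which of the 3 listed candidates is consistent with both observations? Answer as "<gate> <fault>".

Evaluate each candidate on input P=1, Q=1, R=1:
  G2 inverted output: G1=0, G2=1 [inverted output], G3=0 → 0 — eliminated
  G3 stuck-at-1: G1=0, G2=0, G3=1 [stuck-at-1] → 1 — matches
  G2 stuck-at-1: G1=0, G2=1 [stuck-at-1], G3=0 → 0 — eliminated
Only G3 stuck-at-1 reproduces the observed 1.

G3 stuck-at-1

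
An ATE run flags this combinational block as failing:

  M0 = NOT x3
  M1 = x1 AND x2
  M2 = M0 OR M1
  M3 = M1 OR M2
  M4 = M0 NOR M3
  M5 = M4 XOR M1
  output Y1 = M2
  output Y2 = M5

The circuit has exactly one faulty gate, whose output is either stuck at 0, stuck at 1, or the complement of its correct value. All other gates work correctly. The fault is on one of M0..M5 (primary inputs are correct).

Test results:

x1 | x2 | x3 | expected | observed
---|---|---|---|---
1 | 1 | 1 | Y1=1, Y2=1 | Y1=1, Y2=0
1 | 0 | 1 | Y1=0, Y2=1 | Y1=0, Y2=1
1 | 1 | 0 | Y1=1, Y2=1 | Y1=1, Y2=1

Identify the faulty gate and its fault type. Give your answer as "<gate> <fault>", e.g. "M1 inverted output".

M3 stuck-at-0

Fault-free values for test 1 (x1=1, x2=1, x3=1): M0=0, M1=1, M2=1, M3=1, M4=0, M5=1, giving Y1=1, Y2=1. Observed Y1=1, Y2=0.
Test 1: faults giving observed Y1=1, Y2=0 are {M3 stuck-at-0, M3 inverted output, M4 stuck-at-1, M4 inverted output, M5 stuck-at-0, M5 inverted output}.
Test 2 (x1=1, x2=0, x3=1): fault-free M0=0, M1=0, M2=0, M3=0, M4=1, M5=1 → Y1=0, Y2=1; observed Y1=0, Y2=1. Eliminates M3 inverted output, M4 inverted output, M5 stuck-at-0, M5 inverted output.
Test 3 (x1=1, x2=1, x3=0): fault-free M0=1, M1=1, M2=1, M3=1, M4=0, M5=1 → Y1=1, Y2=1; observed Y1=1, Y2=1. Eliminates M4 stuck-at-1.
Only M3 stuck-at-0 is consistent with every test.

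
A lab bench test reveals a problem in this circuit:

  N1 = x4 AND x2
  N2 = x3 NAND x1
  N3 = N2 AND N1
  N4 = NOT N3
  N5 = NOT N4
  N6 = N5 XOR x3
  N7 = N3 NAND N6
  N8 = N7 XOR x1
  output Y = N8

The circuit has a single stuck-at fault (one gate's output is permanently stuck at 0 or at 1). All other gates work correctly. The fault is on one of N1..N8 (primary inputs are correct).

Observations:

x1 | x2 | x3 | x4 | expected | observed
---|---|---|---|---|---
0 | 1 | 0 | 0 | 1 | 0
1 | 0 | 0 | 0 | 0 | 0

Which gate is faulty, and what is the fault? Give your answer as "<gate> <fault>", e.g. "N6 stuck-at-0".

N8 stuck-at-0

Fault-free values for test 1 (x1=0, x2=1, x3=0, x4=0): N1=0, N2=1, N3=0, N4=1, N5=0, N6=0, N7=1, N8=1, giving Y=1. Observed 0.
Test 1: faults giving observed 0 are {N1 stuck-at-1, N3 stuck-at-1, N7 stuck-at-0, N8 stuck-at-0}.
Test 2 (x1=1, x2=0, x3=0, x4=0): fault-free N1=0, N2=1, N3=0, N4=1, N5=0, N6=0, N7=1, N8=0 → 0; observed 0. Eliminates N1 stuck-at-1, N3 stuck-at-1, N7 stuck-at-0.
Only N8 stuck-at-0 is consistent with every test.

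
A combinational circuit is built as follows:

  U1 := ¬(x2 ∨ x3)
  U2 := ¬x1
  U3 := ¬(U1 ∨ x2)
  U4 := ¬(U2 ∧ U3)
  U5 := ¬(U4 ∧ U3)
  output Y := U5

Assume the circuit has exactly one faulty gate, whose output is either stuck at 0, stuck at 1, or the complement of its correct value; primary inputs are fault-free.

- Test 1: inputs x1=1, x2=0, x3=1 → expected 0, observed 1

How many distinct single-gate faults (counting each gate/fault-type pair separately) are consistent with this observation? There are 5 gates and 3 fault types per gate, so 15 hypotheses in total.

10

Fault-free: U1=0, U2=0, U3=1, U4=1, U5=0 → 0. Observed 1.
  U1: stuck-at-1, inverted output ✓; others ✗
  U2: stuck-at-1, inverted output ✓; others ✗
  U3: stuck-at-0, inverted output ✓; others ✗
  U4: stuck-at-0, inverted output ✓; others ✗
  U5: stuck-at-1, inverted output ✓; others ✗
Consistent faults: {U1 stuck-at-1, U1 inverted output, U2 stuck-at-1, U2 inverted output, U3 stuck-at-0, U3 inverted output, U4 stuck-at-0, U4 inverted output, U5 stuck-at-1, U5 inverted output} — 10 in all.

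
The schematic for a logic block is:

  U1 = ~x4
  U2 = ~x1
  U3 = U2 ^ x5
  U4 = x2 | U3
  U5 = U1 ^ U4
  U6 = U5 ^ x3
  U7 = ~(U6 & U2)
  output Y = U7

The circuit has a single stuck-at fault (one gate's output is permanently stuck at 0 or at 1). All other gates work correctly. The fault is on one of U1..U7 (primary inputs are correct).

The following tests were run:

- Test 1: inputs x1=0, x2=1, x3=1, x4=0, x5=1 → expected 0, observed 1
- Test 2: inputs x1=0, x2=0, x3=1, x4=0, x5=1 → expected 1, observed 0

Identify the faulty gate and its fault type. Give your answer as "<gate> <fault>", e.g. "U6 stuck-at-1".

Fault-free values for test 1 (x1=0, x2=1, x3=1, x4=0, x5=1): U1=1, U2=1, U3=0, U4=1, U5=0, U6=1, U7=0, giving Y=0. Observed 1.
Test 1: faults giving observed 1 are {U1 stuck-at-0, U2 stuck-at-0, U4 stuck-at-0, U5 stuck-at-1, U6 stuck-at-0, U7 stuck-at-1}.
Test 2 (x1=0, x2=0, x3=1, x4=0, x5=1): fault-free U1=1, U2=1, U3=0, U4=0, U5=1, U6=0, U7=1 → 1; observed 0. Eliminates U2 stuck-at-0, U4 stuck-at-0, U5 stuck-at-1, U6 stuck-at-0, U7 stuck-at-1.
Only U1 stuck-at-0 is consistent with every test.

U1 stuck-at-0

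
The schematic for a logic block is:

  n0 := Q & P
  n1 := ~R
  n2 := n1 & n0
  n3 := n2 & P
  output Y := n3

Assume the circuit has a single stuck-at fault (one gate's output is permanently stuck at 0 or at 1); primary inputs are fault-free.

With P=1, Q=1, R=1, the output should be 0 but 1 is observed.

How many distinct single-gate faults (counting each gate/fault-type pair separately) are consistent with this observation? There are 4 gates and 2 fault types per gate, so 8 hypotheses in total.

3

Fault-free: n0=1, n1=0, n2=0, n3=0 → 0. Observed 1.
  n0 stuck-at-0: output 0 ✗
  n0 stuck-at-1: output 0 ✗
  n1 stuck-at-0: output 0 ✗
  n1 stuck-at-1: output 1 ✓
  n2 stuck-at-0: output 0 ✗
  n2 stuck-at-1: output 1 ✓
  n3 stuck-at-0: output 0 ✗
  n3 stuck-at-1: output 1 ✓
Consistent faults: {n1 stuck-at-1, n2 stuck-at-1, n3 stuck-at-1} — 3 in all.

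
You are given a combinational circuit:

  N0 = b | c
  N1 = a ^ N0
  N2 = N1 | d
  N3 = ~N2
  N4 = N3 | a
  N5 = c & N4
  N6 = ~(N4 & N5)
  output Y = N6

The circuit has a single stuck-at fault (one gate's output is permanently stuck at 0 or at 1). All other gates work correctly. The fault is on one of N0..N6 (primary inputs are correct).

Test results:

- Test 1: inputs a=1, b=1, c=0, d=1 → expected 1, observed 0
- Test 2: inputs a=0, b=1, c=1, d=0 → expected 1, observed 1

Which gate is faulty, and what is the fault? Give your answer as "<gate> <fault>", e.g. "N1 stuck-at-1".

N5 stuck-at-1

Fault-free values for test 1 (a=1, b=1, c=0, d=1): N0=1, N1=0, N2=1, N3=0, N4=1, N5=0, N6=1, giving Y=1. Observed 0.
Test 1: faults giving observed 0 are {N5 stuck-at-1, N6 stuck-at-0}.
Test 2 (a=0, b=1, c=1, d=0): fault-free N0=1, N1=1, N2=1, N3=0, N4=0, N5=0, N6=1 → 1; observed 1. Eliminates N6 stuck-at-0.
Only N5 stuck-at-1 is consistent with every test.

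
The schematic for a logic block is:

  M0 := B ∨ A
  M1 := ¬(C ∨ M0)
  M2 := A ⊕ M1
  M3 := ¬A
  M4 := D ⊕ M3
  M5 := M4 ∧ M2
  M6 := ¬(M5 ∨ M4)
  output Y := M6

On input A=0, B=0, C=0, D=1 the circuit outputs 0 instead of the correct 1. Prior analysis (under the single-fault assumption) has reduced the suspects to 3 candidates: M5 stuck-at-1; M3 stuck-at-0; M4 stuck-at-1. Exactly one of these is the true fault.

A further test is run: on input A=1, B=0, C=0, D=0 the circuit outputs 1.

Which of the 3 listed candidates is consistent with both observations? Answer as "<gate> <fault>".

Evaluate each candidate on input A=1, B=0, C=0, D=0:
  M5 stuck-at-1: M0=1, M1=0, M2=1, M3=0, M4=0, M5=1 [stuck-at-1], M6=0 → 0 — eliminated
  M3 stuck-at-0: M0=1, M1=0, M2=1, M3=0 [stuck-at-0], M4=0, M5=0, M6=1 → 1 — matches
  M4 stuck-at-1: M0=1, M1=0, M2=1, M3=0, M4=1 [stuck-at-1], M5=1, M6=0 → 0 — eliminated
Only M3 stuck-at-0 reproduces the observed 1.

M3 stuck-at-0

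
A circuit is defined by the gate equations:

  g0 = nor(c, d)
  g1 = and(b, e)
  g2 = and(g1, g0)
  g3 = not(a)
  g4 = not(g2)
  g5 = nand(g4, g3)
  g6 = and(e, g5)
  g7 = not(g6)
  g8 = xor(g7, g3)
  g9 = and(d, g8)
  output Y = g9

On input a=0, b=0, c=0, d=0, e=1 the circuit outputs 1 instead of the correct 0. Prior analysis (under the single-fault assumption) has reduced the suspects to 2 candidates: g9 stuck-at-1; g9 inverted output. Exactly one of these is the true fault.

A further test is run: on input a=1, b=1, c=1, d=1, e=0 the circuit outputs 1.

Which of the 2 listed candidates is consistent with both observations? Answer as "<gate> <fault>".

g9 stuck-at-1

Evaluate each candidate on input a=1, b=1, c=1, d=1, e=0:
  g9 stuck-at-1: g0=0, g1=0, g2=0, g3=0, g4=1, g5=1, g6=0, g7=1, g8=1, g9=1 [stuck-at-1] → 1 — matches
  g9 inverted output: g0=0, g1=0, g2=0, g3=0, g4=1, g5=1, g6=0, g7=1, g8=1, g9=0 [inverted output] → 0 — eliminated
Only g9 stuck-at-1 reproduces the observed 1.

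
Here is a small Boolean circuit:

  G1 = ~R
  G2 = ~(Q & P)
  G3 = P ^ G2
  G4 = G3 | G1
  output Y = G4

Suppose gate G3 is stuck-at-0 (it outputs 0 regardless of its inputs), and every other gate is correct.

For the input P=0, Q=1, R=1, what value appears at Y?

Propagate with G3 forced: G1=0, G2=1, G3=0 [stuck-at-0], G4=0.
So Y = 0. (Without the fault it would be 1.)

0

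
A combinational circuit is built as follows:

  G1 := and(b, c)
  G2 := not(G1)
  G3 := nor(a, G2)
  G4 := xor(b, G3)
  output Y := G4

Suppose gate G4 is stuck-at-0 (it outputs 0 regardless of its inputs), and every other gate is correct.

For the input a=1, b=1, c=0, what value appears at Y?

0

Propagate with G4 forced: G1=0, G2=1, G3=0, G4=0 [stuck-at-0].
So Y = 0. (Without the fault it would be 1.)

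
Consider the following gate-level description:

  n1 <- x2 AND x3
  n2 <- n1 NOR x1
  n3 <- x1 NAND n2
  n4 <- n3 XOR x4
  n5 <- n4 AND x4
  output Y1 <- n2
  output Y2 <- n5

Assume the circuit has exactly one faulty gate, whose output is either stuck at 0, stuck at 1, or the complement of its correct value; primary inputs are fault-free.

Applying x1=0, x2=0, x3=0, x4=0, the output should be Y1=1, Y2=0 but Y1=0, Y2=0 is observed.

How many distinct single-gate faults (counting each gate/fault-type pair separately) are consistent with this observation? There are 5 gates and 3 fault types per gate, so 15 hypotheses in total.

4

Fault-free: n1=0, n2=1, n3=1, n4=1, n5=0 → Y1=1, Y2=0. Observed Y1=0, Y2=0.
  n1: stuck-at-1, inverted output ✓; others ✗
  n2: stuck-at-0, inverted output ✓; others ✗
  n3: none of the 3 fault types match ✗
  n4: none of the 3 fault types match ✗
  n5: none of the 3 fault types match ✗
Consistent faults: {n1 stuck-at-1, n1 inverted output, n2 stuck-at-0, n2 inverted output} — 4 in all.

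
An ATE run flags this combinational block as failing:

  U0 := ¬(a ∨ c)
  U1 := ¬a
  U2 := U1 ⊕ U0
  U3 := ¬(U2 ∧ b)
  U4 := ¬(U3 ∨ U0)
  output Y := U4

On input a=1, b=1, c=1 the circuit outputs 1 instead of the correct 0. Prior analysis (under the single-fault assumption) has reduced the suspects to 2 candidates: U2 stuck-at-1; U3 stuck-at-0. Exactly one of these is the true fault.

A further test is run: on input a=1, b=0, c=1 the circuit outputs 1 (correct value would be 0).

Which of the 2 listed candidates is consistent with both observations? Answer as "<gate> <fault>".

Evaluate each candidate on input a=1, b=0, c=1:
  U2 stuck-at-1: U0=0, U1=0, U2=1 [stuck-at-1], U3=1, U4=0 → 0 — eliminated
  U3 stuck-at-0: U0=0, U1=0, U2=0, U3=0 [stuck-at-0], U4=1 → 1 — matches
Only U3 stuck-at-0 reproduces the observed 1.

U3 stuck-at-0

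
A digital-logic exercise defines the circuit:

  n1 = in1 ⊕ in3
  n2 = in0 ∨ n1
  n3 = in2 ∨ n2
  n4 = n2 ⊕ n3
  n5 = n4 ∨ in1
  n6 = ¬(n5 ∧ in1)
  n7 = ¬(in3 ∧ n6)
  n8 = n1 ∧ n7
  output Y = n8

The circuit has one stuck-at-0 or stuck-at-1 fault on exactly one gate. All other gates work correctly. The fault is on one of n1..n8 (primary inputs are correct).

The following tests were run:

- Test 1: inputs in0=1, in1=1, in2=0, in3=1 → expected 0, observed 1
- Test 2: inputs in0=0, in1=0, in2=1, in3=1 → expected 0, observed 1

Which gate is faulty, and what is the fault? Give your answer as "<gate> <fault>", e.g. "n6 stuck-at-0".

Fault-free values for test 1 (in0=1, in1=1, in2=0, in3=1): n1=0, n2=1, n3=1, n4=0, n5=1, n6=0, n7=1, n8=0, giving Y=0. Observed 1.
Test 1: faults giving observed 1 are {n1 stuck-at-1, n8 stuck-at-1}.
Test 2 (in0=0, in1=0, in2=1, in3=1): fault-free n1=1, n2=1, n3=1, n4=0, n5=0, n6=1, n7=0, n8=0 → 0; observed 1. Eliminates n1 stuck-at-1.
Only n8 stuck-at-1 is consistent with every test.

n8 stuck-at-1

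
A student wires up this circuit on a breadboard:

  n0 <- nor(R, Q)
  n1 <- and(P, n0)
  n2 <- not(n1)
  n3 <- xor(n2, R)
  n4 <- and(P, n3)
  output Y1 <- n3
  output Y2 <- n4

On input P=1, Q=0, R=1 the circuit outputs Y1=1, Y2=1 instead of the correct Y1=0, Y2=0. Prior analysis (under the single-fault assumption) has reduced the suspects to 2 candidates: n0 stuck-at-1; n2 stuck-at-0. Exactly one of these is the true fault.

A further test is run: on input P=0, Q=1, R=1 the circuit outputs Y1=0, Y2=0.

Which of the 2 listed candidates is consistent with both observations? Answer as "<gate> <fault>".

Evaluate each candidate on input P=0, Q=1, R=1:
  n0 stuck-at-1: n0=1 [stuck-at-1], n1=0, n2=1, n3=0, n4=0 → Y1=0, Y2=0 — matches
  n2 stuck-at-0: n0=0, n1=0, n2=0 [stuck-at-0], n3=1, n4=0 → Y1=1, Y2=0 — eliminated
Only n0 stuck-at-1 reproduces the observed Y1=0, Y2=0.

n0 stuck-at-1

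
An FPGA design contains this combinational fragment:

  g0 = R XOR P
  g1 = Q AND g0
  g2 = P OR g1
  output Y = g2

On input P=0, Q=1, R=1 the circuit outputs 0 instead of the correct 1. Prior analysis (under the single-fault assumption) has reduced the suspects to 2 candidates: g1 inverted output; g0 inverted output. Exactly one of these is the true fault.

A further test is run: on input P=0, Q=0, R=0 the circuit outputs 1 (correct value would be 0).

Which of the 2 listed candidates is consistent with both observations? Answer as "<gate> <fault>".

g1 inverted output

Evaluate each candidate on input P=0, Q=0, R=0:
  g1 inverted output: g0=0, g1=1 [inverted output], g2=1 → 1 — matches
  g0 inverted output: g0=1 [inverted output], g1=0, g2=0 → 0 — eliminated
Only g1 inverted output reproduces the observed 1.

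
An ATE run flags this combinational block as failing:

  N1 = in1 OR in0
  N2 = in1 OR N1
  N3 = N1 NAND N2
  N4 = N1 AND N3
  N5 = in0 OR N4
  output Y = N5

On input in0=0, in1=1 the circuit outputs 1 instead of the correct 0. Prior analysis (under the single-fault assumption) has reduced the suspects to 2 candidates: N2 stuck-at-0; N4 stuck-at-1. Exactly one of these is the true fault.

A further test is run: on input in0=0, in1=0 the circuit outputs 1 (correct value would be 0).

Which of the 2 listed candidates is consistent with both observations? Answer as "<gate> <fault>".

Evaluate each candidate on input in0=0, in1=0:
  N2 stuck-at-0: N1=0, N2=0 [stuck-at-0], N3=1, N4=0, N5=0 → 0 — eliminated
  N4 stuck-at-1: N1=0, N2=0, N3=1, N4=1 [stuck-at-1], N5=1 → 1 — matches
Only N4 stuck-at-1 reproduces the observed 1.

N4 stuck-at-1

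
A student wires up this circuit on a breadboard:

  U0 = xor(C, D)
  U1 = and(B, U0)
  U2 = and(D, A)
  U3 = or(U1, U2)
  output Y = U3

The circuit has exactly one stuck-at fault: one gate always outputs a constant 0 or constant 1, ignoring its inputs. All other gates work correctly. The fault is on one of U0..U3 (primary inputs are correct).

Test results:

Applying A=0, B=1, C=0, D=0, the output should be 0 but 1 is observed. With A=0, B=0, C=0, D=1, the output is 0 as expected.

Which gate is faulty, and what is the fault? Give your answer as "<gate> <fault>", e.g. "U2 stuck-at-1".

Fault-free values for test 1 (A=0, B=1, C=0, D=0): U0=0, U1=0, U2=0, U3=0, giving Y=0. Observed 1.
Test 1: faults giving observed 1 are {U0 stuck-at-1, U1 stuck-at-1, U2 stuck-at-1, U3 stuck-at-1}.
Test 2 (A=0, B=0, C=0, D=1): fault-free U0=1, U1=0, U2=0, U3=0 → 0; observed 0. Eliminates U1 stuck-at-1, U2 stuck-at-1, U3 stuck-at-1.
Only U0 stuck-at-1 is consistent with every test.

U0 stuck-at-1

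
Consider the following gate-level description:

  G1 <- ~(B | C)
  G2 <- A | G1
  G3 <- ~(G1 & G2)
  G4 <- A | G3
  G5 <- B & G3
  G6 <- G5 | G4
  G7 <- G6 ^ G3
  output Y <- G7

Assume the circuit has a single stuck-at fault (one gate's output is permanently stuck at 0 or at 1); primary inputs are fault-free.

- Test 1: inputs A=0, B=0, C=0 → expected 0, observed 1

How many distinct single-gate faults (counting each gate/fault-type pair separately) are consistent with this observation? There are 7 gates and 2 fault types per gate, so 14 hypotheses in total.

4

Fault-free: G1=1, G2=1, G3=0, G4=0, G5=0, G6=0, G7=0 → 0. Observed 1.
  G1 stuck-at-0: output 0 ✗
  G1 stuck-at-1: output 0 ✗
  G2 stuck-at-0: output 0 ✗
  G2 stuck-at-1: output 0 ✗
  G3 stuck-at-0: output 0 ✗
  G3 stuck-at-1: output 0 ✗
  G4 stuck-at-0: output 0 ✗
  G4 stuck-at-1: output 1 ✓
  G5 stuck-at-0: output 0 ✗
  G5 stuck-at-1: output 1 ✓
  G6 stuck-at-0: output 0 ✗
  G6 stuck-at-1: output 1 ✓
  G7 stuck-at-0: output 0 ✗
  G7 stuck-at-1: output 1 ✓
Consistent faults: {G4 stuck-at-1, G5 stuck-at-1, G6 stuck-at-1, G7 stuck-at-1} — 4 in all.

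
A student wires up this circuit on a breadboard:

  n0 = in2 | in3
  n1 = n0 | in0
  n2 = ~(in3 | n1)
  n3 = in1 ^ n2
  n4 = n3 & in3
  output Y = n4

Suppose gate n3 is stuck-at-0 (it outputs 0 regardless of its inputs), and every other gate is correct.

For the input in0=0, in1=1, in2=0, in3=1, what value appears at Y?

Propagate with n3 forced: n0=1, n1=1, n2=0, n3=0 [stuck-at-0], n4=0.
So Y = 0. (Without the fault it would be 1.)

0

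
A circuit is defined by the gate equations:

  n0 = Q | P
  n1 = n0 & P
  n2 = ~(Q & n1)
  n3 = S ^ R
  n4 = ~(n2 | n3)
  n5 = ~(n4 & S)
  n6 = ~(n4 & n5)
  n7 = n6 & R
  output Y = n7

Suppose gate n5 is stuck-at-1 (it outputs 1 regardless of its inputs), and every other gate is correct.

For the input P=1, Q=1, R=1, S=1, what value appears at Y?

Propagate with n5 forced: n0=1, n1=1, n2=0, n3=0, n4=1, n5=1 [stuck-at-1], n6=0, n7=0.
So Y = 0. (Without the fault it would be 1.)

0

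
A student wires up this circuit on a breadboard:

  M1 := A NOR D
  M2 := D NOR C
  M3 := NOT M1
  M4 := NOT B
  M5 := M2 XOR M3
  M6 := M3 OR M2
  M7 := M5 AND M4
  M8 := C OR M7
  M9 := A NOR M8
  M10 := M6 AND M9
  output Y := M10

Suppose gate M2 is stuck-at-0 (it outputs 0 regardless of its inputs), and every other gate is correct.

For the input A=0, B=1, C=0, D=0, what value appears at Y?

0

Propagate with M2 forced: M1=1, M2=0 [stuck-at-0], M3=0, M4=0, M5=0, M6=0, M7=0, M8=0, M9=1, M10=0.
So Y = 0. (Without the fault it would be 1.)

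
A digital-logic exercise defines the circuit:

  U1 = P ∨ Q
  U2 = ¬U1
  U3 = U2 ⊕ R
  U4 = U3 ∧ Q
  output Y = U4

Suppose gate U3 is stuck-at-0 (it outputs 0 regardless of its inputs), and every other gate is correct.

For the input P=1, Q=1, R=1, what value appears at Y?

Propagate with U3 forced: U1=1, U2=0, U3=0 [stuck-at-0], U4=0.
So Y = 0. (Without the fault it would be 1.)

0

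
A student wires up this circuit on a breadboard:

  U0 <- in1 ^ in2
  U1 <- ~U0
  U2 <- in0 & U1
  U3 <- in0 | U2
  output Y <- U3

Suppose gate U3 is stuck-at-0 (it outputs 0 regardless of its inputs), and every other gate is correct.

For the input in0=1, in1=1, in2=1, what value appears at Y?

Propagate with U3 forced: U0=0, U1=1, U2=1, U3=0 [stuck-at-0].
So Y = 0. (Without the fault it would be 1.)

0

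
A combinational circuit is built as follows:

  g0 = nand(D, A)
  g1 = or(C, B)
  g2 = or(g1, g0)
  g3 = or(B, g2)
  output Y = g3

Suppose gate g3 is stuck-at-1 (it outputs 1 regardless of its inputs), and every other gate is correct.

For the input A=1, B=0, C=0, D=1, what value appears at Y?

1

Propagate with g3 forced: g0=0, g1=0, g2=0, g3=1 [stuck-at-1].
So Y = 1. (Without the fault it would be 0.)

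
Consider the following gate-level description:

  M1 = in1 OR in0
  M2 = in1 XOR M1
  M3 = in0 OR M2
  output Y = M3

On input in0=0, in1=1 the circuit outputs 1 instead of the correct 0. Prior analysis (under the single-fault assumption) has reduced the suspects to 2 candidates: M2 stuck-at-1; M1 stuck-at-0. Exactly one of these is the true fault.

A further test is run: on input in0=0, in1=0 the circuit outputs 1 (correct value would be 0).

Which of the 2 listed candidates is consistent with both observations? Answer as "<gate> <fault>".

M2 stuck-at-1

Evaluate each candidate on input in0=0, in1=0:
  M2 stuck-at-1: M1=0, M2=1 [stuck-at-1], M3=1 → 1 — matches
  M1 stuck-at-0: M1=0 [stuck-at-0], M2=0, M3=0 → 0 — eliminated
Only M2 stuck-at-1 reproduces the observed 1.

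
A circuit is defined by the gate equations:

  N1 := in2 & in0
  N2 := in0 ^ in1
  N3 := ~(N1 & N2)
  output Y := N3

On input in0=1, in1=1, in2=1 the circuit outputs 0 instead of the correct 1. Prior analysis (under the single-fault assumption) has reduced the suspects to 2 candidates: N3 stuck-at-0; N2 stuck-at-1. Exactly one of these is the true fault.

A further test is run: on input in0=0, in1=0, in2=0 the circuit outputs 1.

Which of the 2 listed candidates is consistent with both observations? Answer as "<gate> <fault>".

Evaluate each candidate on input in0=0, in1=0, in2=0:
  N3 stuck-at-0: N1=0, N2=0, N3=0 [stuck-at-0] → 0 — eliminated
  N2 stuck-at-1: N1=0, N2=1 [stuck-at-1], N3=1 → 1 — matches
Only N2 stuck-at-1 reproduces the observed 1.

N2 stuck-at-1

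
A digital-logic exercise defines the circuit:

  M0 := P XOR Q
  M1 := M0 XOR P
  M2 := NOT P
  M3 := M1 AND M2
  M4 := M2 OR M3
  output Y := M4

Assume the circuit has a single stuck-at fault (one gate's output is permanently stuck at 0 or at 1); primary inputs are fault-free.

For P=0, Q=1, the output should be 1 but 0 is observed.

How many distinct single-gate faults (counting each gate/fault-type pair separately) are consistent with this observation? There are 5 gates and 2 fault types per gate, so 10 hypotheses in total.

Fault-free: M0=1, M1=1, M2=1, M3=1, M4=1 → 1. Observed 0.
  M0 stuck-at-0: output 1 ✗
  M0 stuck-at-1: output 1 ✗
  M1 stuck-at-0: output 1 ✗
  M1 stuck-at-1: output 1 ✗
  M2 stuck-at-0: output 0 ✓
  M2 stuck-at-1: output 1 ✗
  M3 stuck-at-0: output 1 ✗
  M3 stuck-at-1: output 1 ✗
  M4 stuck-at-0: output 0 ✓
  M4 stuck-at-1: output 1 ✗
Consistent faults: {M2 stuck-at-0, M4 stuck-at-0} — 2 in all.

2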